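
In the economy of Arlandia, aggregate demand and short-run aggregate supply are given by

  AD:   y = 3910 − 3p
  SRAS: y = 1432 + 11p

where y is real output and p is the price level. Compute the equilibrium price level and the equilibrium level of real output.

Set AD = SRAS: 3910 − 3p = 1432 + 11p, so 2478 = 14p and p = 177.
Then y = 3910 − 3·177 = 3379.

p = 177, y = 3379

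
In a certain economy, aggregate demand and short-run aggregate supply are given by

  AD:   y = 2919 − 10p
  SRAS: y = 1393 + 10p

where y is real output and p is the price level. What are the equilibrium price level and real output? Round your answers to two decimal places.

Set AD = SRAS: 2919 − 10p = 1393 + 10p, so 1526 = 20p and p = 76.30.
Substituting into AD, y = 2919 − 10p = 2156.00.

p = 76.30, y = 2156.00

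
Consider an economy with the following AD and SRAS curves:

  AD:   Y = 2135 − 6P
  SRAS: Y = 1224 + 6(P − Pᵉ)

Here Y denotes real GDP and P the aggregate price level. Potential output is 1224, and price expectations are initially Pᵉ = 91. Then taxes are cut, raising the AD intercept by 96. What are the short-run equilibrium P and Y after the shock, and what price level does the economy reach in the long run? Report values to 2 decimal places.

Short run: P = 129.42, Y = 1454.50. Long run: P = 167.83.

AD shifts right: new AD is Y = 2231 − 6P. With Pᵉ = 91, SRAS is Y = 678 + 6P.
Short run: 2231 − 6P = 678 + 6P gives 1553 = 12P, so P = 129.42 and Y = 2231 − 6P = 1454.50.
Y = 1454.50 is above potential 1224; expectations adjust and SRAS shifts left until Y = 1224.
Long run: on the new AD curve, 1224 = 2231 − 6P gives P = 167.83.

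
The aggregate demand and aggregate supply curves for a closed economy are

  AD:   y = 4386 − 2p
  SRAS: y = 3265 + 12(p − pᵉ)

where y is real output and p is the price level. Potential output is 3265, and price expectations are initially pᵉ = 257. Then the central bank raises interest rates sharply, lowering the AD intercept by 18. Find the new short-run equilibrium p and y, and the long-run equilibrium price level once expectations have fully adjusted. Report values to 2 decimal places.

AD shifts left: new AD is y = 4368 − 2p. With pᵉ = 257, SRAS is y = 181 + 12p.
Short run: 4368 − 2p = 181 + 12p gives 4187 = 14p, so p = 299.07 and y = 4368 − 2p = 3769.86.
y = 3769.86 is above potential 3265; expectations adjust and SRAS shifts left until y = 3265.
Long run: on the new AD curve, 3265 = 4368 − 2p gives p = 551.50.

Short run: p = 299.07, y = 3769.86. Long run: p = 551.50.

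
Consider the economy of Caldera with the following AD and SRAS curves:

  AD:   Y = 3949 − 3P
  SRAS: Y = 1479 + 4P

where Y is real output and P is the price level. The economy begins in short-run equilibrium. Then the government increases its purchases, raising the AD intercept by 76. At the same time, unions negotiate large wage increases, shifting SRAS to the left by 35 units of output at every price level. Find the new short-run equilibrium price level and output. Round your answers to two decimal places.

P = 368.71, Y = 2918.86

After both shocks: AD is Y = 4025 − 3P and SRAS is Y = 1444 + 4P.
Setting them equal: 2581 = 7P, so P = 368.71.
Substituting into AD, Y = 2918.86.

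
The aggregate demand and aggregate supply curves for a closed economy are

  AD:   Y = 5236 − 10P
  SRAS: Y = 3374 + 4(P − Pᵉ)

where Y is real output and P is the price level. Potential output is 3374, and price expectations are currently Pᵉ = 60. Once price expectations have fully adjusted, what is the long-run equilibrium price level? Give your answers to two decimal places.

Short run: with Pᵉ = 60, SRAS is Y = 3134 + 4P. Setting AD = SRAS gives 2102 = 14P, so P = 150.14 and Y = 5236 − 10P = 3734.57.
Output 3734.57 is above potential 3374, so over time expected prices rise and SRAS shifts left until Y returns to 3374.
Long run: Y = 3374 on the AD curve gives 3374 = 5236 − 10P, so P = 186.20.

Long-run P = 186.20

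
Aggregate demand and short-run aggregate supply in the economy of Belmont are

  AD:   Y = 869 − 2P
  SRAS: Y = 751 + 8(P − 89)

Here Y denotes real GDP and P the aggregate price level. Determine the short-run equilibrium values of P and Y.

P = 83, Y = 703

Write SRAS as Y = 751 + 8P − 712 = 39 + 8P.
Set AD = SRAS: 869 − 2P = 39 + 8P, so 830 = 10P and P = 83.
Then Y = 869 − 2·83 = 703.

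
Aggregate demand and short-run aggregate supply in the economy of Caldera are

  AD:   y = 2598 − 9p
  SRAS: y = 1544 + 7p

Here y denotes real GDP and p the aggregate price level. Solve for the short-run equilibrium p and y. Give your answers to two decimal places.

Set AD = SRAS: 2598 − 9p = 1544 + 7p, so 1054 = 16p and p = 65.88.
Substituting into AD, y = 2598 − 9p = 2005.13.

p = 65.88, y = 2005.13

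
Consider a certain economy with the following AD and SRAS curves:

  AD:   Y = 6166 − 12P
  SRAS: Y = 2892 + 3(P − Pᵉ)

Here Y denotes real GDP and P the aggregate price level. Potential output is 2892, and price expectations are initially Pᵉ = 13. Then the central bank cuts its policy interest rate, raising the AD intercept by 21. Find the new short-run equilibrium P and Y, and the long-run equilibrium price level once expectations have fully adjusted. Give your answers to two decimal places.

Short run: P = 222.27, Y = 3519.80. Long run: P = 274.58.

AD shifts right: new AD is Y = 6187 − 12P. With Pᵉ = 13, SRAS is Y = 2853 + 3P.
Short run: 6187 − 12P = 2853 + 3P gives 3334 = 15P, so P = 222.27 and Y = 6187 − 12P = 3519.80.
Y = 3519.80 is above potential 2892; expectations adjust and SRAS shifts left until Y = 2892.
Long run: on the new AD curve, 2892 = 6187 − 12P gives P = 274.58.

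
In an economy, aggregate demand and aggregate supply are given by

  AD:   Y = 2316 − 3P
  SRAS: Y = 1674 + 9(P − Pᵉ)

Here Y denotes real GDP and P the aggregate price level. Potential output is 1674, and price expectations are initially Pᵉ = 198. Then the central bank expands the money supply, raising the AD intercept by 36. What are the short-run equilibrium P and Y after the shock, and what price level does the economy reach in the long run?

Short run: P = 205, Y = 1737. Long run: P = 226.

AD shifts right: new AD is Y = 2352 − 3P. With Pᵉ = 198, SRAS is Y = 9P − 108.
Short run: 2352 − 3P = 9P − 108 gives 2460 = 12P, so P = 205 and Y = 2352 − 3·205 = 1737.
Y = 1737 is above potential 1674; expectations adjust and SRAS shifts left until Y = 1674.
Long run: on the new AD curve, 1674 = 2352 − 3P gives P = 226.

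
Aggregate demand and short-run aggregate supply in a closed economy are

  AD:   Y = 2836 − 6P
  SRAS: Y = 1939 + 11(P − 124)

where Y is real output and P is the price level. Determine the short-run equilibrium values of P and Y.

P = 133, Y = 2038

Write SRAS as Y = 1939 + 11P − 1364 = 575 + 11P.
Set AD = SRAS: 2836 − 6P = 575 + 11P, so 2261 = 17P and P = 133.
Then Y = 2836 − 6·133 = 2038.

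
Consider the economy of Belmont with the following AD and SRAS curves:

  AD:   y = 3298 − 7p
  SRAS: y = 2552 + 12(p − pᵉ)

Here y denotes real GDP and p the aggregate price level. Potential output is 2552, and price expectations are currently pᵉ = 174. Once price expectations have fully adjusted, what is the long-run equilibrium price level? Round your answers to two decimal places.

Long-run p = 106.57

Short run: with pᵉ = 174, SRAS is y = 464 + 12p. Setting AD = SRAS gives 2834 = 19p, so p = 149.16 and y = 3298 − 7p = 2253.89.
Output 2253.89 is below potential 2552, so over time expected prices fall and SRAS shifts right until y returns to 2552.
Long run: y = 2552 on the AD curve gives 2552 = 3298 − 7p, so p = 106.57.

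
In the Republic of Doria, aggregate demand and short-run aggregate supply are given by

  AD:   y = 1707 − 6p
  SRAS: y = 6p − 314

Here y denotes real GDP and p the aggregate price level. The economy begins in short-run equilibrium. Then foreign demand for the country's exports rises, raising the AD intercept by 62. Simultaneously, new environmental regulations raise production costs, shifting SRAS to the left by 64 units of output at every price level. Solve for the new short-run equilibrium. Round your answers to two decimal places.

p = 178.92, y = 695.50

After both shocks: AD is y = 1769 − 6p and SRAS is y = 6p − 378.
Setting them equal: 2147 = 12p, so p = 178.92.
Substituting into AD, y = 695.50.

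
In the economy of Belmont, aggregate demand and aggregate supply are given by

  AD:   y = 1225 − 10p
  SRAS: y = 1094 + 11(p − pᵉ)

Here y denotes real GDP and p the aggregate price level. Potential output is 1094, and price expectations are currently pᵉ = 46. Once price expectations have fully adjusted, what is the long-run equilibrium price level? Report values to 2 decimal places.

Long-run p = 13.10

Short run: with pᵉ = 46, SRAS is y = 588 + 11p. Setting AD = SRAS gives 637 = 21p, so p = 30.33 and y = 1225 − 10p = 921.67.
Output 921.67 is below potential 1094, so over time expected prices fall and SRAS shifts right until y returns to 1094.
Long run: y = 1094 on the AD curve gives 1094 = 1225 − 10p, so p = 13.10.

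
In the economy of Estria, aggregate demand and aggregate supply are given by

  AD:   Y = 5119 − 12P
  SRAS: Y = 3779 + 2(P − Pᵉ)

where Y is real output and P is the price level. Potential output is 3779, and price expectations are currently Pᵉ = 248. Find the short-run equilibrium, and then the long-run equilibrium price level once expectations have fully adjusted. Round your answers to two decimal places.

Short run: P = 131.14, Y = 3545.29. Long run: P = 111.67.

Short run: with Pᵉ = 248, SRAS is Y = 3283 + 2P. Setting AD = SRAS gives 1836 = 14P, so P = 131.14 and Y = 5119 − 12P = 3545.29.
Output 3545.29 is below potential 3779, so over time expected prices fall and SRAS shifts right until Y returns to 3779.
Long run: Y = 3779 on the AD curve gives 3779 = 5119 − 12P, so P = 111.67.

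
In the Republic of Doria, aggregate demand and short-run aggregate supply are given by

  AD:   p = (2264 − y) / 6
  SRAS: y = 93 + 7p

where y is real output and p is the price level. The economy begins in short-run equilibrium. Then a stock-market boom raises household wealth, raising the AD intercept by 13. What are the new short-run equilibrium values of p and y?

p = 168, y = 1269

This is a positive demand shock: AD shifts right.
New AD: y = 2277 − 6p.
Set AD = SRAS: 2277 − 6p = 93 + 7p, so 2184 = 13p and p = 168.
y = 2277 − 6·168 = 1269.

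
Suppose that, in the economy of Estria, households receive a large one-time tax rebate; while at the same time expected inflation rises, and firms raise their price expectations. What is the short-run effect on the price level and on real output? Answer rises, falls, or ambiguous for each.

Price level: rises; output: ambiguous

The first event is a positive demand shock: AD shifts right, which by itself pushes P up and Y up.
The second is an adverse supply shock: SRAS shifts left, which by itself pushes P up and Y down.
Both shocks push P up, so P rises. The two shocks push Y in opposite directions, so the effect on Y is ambiguous.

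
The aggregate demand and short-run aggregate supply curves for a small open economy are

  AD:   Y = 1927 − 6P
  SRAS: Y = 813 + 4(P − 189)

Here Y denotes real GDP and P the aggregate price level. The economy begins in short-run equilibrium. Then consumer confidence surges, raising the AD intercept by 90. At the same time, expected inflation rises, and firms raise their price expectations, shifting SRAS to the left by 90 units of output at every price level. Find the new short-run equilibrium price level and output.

P = 205, Y = 787

After both shocks: AD is Y = 2017 − 6P and SRAS is Y = 4P − 33.
Setting them equal: 2050 = 10P, so P = 205.
Y = 2017 − 6·205 = 787.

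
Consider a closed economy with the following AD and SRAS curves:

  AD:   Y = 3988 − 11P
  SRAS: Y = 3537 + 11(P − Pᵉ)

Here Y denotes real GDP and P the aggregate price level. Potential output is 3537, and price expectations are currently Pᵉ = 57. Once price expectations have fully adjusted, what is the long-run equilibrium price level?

Long-run P = 41

Short run: with Pᵉ = 57, SRAS is Y = 2910 + 11P. Setting AD = SRAS gives 1078 = 22P, so P = 49 and Y = 3988 − 11·49 = 3449.
Output 3449 is below potential 3537, so over time expected prices fall and SRAS shifts right until Y returns to 3537.
Long run: Y = 3537 on the AD curve gives 3537 = 3988 − 11P, so P = 41.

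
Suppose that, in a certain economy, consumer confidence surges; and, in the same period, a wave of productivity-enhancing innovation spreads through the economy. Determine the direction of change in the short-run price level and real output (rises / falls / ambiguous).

Price level: ambiguous; output: rises

The first event is a positive demand shock: AD shifts right, which by itself pushes P up and Y up.
The second is a favourable supply shock: SRAS shifts right, which by itself pushes P down and Y up.
The two shocks push P in opposite directions, so the effect on P is ambiguous. Both shocks push Y up, so Y rises.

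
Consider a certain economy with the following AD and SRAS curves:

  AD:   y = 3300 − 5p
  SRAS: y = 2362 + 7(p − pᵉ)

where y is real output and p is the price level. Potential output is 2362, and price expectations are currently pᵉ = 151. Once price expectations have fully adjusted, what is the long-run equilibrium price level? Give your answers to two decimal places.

Long-run p = 187.60

Short run: with pᵉ = 151, SRAS is y = 1305 + 7p. Setting AD = SRAS gives 1995 = 12p, so p = 166.25 and y = 3300 − 5p = 2468.75.
Output 2468.75 is above potential 2362, so over time expected prices rise and SRAS shifts left until y returns to 2362.
Long run: y = 2362 on the AD curve gives 2362 = 3300 − 5p, so p = 187.60.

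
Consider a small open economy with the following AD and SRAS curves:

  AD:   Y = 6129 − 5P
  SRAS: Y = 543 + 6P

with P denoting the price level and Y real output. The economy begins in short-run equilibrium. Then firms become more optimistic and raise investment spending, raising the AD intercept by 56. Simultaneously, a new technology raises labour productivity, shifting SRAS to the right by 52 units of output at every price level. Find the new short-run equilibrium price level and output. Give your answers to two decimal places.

P = 508.18, Y = 3644.09

After both shocks: AD is Y = 6185 − 5P and SRAS is Y = 595 + 6P.
Setting them equal: 5590 = 11P, so P = 508.18.
Substituting into AD, Y = 3644.09.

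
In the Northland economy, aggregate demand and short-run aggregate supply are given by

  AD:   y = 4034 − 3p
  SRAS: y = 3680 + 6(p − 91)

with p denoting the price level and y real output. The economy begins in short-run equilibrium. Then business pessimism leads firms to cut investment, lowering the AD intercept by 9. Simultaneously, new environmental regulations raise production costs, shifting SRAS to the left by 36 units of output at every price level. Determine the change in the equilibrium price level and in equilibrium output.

Δp = +3, Δy = -18

After both shocks: AD is y = 4025 − 3p and SRAS is y = 3098 + 6p.
Setting them equal: 927 = 9p, so p = 103.
y = 4025 − 3·103 = 3716.
Initially p = 100, y = 3734, so Δp = +3 and Δy = -18.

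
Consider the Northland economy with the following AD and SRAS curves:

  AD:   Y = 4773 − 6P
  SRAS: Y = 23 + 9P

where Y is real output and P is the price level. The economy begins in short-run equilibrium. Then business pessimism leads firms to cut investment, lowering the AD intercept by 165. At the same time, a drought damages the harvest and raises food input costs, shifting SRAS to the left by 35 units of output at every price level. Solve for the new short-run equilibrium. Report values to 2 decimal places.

P = 308.00, Y = 2760.00

After both shocks: AD is Y = 4608 − 6P and SRAS is Y = 9P − 12.
Setting them equal: 4620 = 15P, so P = 308.00.
Substituting into AD, Y = 2760.00.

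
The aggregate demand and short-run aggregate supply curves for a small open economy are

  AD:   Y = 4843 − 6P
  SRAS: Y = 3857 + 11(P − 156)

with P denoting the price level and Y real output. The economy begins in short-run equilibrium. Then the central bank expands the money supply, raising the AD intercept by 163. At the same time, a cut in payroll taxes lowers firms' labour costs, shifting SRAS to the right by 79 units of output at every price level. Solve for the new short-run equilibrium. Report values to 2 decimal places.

After both shocks: AD is Y = 5006 − 6P and SRAS is Y = 2220 + 11P.
Setting them equal: 2786 = 17P, so P = 163.88.
Substituting into AD, Y = 4022.71.

P = 163.88, Y = 4022.71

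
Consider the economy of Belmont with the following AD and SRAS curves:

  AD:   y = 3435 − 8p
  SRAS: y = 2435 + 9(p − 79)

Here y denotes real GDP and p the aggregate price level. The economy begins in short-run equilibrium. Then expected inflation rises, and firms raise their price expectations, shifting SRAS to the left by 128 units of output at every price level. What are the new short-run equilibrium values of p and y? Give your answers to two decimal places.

This is a negative supply shock: SRAS shifts left.
New SRAS: y = 1596 + 9p.
Set AD = SRAS: 3435 − 8p = 1596 + 9p, so 1839 = 17p and p = 108.18.
Substituting into AD, y = 2569.59.

p = 108.18, y = 2569.59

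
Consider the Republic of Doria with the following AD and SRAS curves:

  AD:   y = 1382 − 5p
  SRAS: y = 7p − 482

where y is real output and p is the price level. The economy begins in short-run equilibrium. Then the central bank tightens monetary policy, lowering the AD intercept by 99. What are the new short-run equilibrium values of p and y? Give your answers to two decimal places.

This is a negative demand shock: AD shifts left.
New AD: y = 1283 − 5p.
Set AD = SRAS: 1283 − 5p = 7p − 482, so 1765 = 12p and p = 147.08.
Substituting into AD, y = 547.58.

p = 147.08, y = 547.58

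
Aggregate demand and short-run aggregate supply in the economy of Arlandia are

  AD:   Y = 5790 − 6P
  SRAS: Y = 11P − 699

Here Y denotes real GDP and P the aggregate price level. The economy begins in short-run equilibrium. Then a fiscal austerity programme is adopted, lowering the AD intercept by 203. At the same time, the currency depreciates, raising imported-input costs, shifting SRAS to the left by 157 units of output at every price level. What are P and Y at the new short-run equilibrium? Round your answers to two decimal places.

After both shocks: AD is Y = 5587 − 6P and SRAS is Y = 11P − 856.
Setting them equal: 6443 = 17P, so P = 379.00.
Substituting into AD, Y = 3313.00.

P = 379.00, Y = 3313.00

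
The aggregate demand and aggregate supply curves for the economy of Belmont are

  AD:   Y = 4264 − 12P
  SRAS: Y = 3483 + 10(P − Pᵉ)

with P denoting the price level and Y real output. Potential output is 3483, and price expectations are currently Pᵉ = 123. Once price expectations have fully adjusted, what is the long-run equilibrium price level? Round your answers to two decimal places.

Long-run P = 65.08

Short run: with Pᵉ = 123, SRAS is Y = 2253 + 10P. Setting AD = SRAS gives 2011 = 22P, so P = 91.41 and Y = 4264 − 12P = 3167.09.
Output 3167.09 is below potential 3483, so over time expected prices fall and SRAS shifts right until Y returns to 3483.
Long run: Y = 3483 on the AD curve gives 3483 = 4264 − 12P, so P = 65.08.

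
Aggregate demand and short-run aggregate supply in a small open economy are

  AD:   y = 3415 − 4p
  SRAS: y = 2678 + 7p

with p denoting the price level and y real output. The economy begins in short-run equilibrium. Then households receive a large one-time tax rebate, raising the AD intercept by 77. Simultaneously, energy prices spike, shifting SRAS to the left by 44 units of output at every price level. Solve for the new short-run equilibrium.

After both shocks: AD is y = 3492 − 4p and SRAS is y = 2634 + 7p.
Setting them equal: 858 = 11p, so p = 78.
y = 3492 − 4·78 = 3180.

p = 78, y = 3180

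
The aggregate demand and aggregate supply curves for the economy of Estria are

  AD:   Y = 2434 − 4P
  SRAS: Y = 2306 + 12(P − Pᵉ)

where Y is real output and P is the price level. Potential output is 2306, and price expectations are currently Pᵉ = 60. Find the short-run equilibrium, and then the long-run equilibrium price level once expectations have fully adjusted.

Short run: P = 53, Y = 2222. Long run: P = 32.

Short run: with Pᵉ = 60, SRAS is Y = 1586 + 12P. Setting AD = SRAS gives 848 = 16P, so P = 53 and Y = 2434 − 4·53 = 2222.
Output 2222 is below potential 2306, so over time expected prices fall and SRAS shifts right until Y returns to 2306.
Long run: Y = 2306 on the AD curve gives 2306 = 2434 − 4P, so P = 32.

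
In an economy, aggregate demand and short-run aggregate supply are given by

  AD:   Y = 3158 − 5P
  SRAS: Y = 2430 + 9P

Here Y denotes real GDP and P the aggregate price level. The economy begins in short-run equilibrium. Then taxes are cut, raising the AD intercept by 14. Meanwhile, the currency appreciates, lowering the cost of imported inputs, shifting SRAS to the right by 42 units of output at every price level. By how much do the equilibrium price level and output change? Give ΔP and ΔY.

After both shocks: AD is Y = 3172 − 5P and SRAS is Y = 2472 + 9P.
Setting them equal: 700 = 14P, so P = 50.
Y = 3172 − 5·50 = 2922.
Initially P = 52, Y = 2898, so ΔP = -2 and ΔY = +24.

ΔP = -2, ΔY = +24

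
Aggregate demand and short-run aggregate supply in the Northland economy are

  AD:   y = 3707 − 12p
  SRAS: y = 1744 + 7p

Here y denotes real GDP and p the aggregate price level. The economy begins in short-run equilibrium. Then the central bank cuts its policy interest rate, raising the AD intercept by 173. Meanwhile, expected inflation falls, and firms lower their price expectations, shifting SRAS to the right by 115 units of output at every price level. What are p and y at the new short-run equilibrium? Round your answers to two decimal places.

After both shocks: AD is y = 3880 − 12p and SRAS is y = 1859 + 7p.
Setting them equal: 2021 = 19p, so p = 106.37.
Substituting into AD, y = 2603.58.

p = 106.37, y = 2603.58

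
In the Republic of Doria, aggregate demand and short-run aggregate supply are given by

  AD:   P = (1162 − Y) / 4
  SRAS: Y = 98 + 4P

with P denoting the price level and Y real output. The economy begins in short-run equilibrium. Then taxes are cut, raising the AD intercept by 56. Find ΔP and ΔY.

ΔP = +7, ΔY = +28

This is a positive demand shock: AD shifts right.
New AD: Y = 1218 − 4P.
Set AD = SRAS: 1218 − 4P = 98 + 4P, so 1120 = 8P and P = 140.
Y = 1218 − 4·140 = 658.
Initially P = 133, Y = 630, so ΔP = +7 and ΔY = +28.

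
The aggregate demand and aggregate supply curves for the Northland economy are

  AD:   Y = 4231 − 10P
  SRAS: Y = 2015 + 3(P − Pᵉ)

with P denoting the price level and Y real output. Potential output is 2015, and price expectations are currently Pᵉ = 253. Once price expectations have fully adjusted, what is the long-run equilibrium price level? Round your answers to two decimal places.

Short run: with Pᵉ = 253, SRAS is Y = 1256 + 3P. Setting AD = SRAS gives 2975 = 13P, so P = 228.85 and Y = 4231 − 10P = 1942.54.
Output 1942.54 is below potential 2015, so over time expected prices fall and SRAS shifts right until Y returns to 2015.
Long run: Y = 2015 on the AD curve gives 2015 = 4231 − 10P, so P = 221.60.

Long-run P = 221.60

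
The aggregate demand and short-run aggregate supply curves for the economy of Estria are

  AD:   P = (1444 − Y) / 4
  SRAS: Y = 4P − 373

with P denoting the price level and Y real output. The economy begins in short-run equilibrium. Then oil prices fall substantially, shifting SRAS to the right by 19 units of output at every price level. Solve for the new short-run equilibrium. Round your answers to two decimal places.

P = 224.75, Y = 545.00

This is a positive supply shock: SRAS shifts right.
New SRAS: Y = 4P − 354.
Set AD = SRAS: 1444 − 4P = 4P − 354, so 1798 = 8P and P = 224.75.
Substituting into AD, Y = 545.00.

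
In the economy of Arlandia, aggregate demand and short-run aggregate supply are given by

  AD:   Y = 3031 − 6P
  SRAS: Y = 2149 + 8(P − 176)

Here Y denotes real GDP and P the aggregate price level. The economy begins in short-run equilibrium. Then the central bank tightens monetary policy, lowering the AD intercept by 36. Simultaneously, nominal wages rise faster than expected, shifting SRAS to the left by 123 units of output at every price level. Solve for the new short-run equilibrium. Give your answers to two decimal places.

P = 169.79, Y = 1976.29

After both shocks: AD is Y = 2995 − 6P and SRAS is Y = 618 + 8P.
Setting them equal: 2377 = 14P, so P = 169.79.
Substituting into AD, Y = 1976.29.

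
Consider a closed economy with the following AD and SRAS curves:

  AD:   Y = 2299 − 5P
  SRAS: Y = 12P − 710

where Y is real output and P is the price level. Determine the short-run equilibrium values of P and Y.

Set AD = SRAS: 2299 − 5P = 12P − 710, so 3009 = 17P and P = 177.
Then Y = 2299 − 5·177 = 1414.

P = 177, Y = 1414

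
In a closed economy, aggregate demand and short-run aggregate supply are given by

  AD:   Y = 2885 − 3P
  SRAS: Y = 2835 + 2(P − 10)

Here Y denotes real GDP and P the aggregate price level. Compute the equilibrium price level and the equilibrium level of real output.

P = 14, Y = 2843

Write SRAS as Y = 2835 + 2P − 20 = 2815 + 2P.
Set AD = SRAS: 2885 − 3P = 2815 + 2P, so 70 = 5P and P = 14.
Then Y = 2885 − 3·14 = 2843.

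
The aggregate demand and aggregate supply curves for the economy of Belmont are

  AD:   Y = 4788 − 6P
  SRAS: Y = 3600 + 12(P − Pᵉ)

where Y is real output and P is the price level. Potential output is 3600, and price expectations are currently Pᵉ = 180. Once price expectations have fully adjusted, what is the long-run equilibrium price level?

Long-run P = 198

Short run: with Pᵉ = 180, SRAS is Y = 1440 + 12P. Setting AD = SRAS gives 3348 = 18P, so P = 186 and Y = 4788 − 6·186 = 3672.
Output 3672 is above potential 3600, so over time expected prices rise and SRAS shifts left until Y returns to 3600.
Long run: Y = 3600 on the AD curve gives 3600 = 4788 − 6P, so P = 198.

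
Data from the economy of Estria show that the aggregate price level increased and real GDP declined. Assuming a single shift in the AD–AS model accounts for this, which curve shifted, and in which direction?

SRAS shifted left

P rose and Y fell. An AD shift moves P and Y in the same direction; an SRAS shift moves them in opposite directions.
Here P and Y moved in opposite directions, so the SRAS curve shifted.
Since Y fell, SRAS shifted left.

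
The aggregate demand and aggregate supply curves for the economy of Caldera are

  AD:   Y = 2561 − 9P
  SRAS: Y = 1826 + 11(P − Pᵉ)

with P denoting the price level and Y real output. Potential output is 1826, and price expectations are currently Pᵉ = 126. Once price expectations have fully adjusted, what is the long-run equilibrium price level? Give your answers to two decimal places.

Short run: with Pᵉ = 126, SRAS is Y = 440 + 11P. Setting AD = SRAS gives 2121 = 20P, so P = 106.05 and Y = 2561 − 9P = 1606.55.
Output 1606.55 is below potential 1826, so over time expected prices fall and SRAS shifts right until Y returns to 1826.
Long run: Y = 1826 on the AD curve gives 1826 = 2561 − 9P, so P = 81.67.

Long-run P = 81.67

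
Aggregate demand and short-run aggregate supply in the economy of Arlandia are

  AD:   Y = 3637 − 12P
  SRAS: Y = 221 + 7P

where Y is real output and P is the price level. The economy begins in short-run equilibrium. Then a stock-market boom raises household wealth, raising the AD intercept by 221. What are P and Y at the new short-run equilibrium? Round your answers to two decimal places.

P = 191.42, Y = 1560.95

This is a positive demand shock: AD shifts right.
New AD: Y = 3858 − 12P.
Set AD = SRAS: 3858 − 12P = 221 + 7P, so 3637 = 19P and P = 191.42.
Substituting into AD, Y = 1560.95.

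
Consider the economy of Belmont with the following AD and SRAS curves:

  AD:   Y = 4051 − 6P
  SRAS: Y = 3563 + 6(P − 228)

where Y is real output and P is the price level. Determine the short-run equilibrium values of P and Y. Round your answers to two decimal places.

P = 154.67, Y = 3123.00

Write SRAS as Y = 3563 + 6P − 1368 = 2195 + 6P.
Set AD = SRAS: 4051 − 6P = 2195 + 6P, so 1856 = 12P and P = 154.67.
Substituting into AD, Y = 4051 − 6P = 3123.00.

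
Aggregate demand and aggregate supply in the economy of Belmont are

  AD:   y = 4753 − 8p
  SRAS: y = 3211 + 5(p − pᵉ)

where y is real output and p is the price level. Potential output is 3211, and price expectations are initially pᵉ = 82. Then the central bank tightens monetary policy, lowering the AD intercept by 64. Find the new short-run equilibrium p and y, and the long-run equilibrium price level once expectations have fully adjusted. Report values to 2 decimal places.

Short run: p = 145.23, y = 3527.15. Long run: p = 184.75.

AD shifts left: new AD is y = 4689 − 8p. With pᵉ = 82, SRAS is y = 2801 + 5p.
Short run: 4689 − 8p = 2801 + 5p gives 1888 = 13p, so p = 145.23 and y = 4689 − 8p = 3527.15.
y = 3527.15 is above potential 3211; expectations adjust and SRAS shifts left until y = 3211.
Long run: on the new AD curve, 3211 = 4689 − 8p gives p = 184.75.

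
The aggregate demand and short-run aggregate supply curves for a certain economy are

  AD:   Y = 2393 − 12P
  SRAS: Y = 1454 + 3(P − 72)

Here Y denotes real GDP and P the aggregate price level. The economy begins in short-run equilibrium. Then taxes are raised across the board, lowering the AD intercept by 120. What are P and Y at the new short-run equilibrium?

This is a negative demand shock: AD shifts left.
New AD: Y = 2273 − 12P.
SRAS can be written Y = 1238 + 3P.
Set AD = SRAS: 2273 − 12P = 1238 + 3P, so 1035 = 15P and P = 69.
Y = 2273 − 12·69 = 1445.

P = 69, Y = 1445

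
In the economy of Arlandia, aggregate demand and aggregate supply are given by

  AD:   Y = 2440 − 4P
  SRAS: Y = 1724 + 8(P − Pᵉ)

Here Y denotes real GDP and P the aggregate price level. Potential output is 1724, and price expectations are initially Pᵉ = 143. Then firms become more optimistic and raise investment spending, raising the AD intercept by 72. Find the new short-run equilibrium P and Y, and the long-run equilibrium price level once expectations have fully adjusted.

Short run: P = 161, Y = 1868. Long run: P = 197.

AD shifts right: new AD is Y = 2512 − 4P. With Pᵉ = 143, SRAS is Y = 580 + 8P.
Short run: 2512 − 4P = 580 + 8P gives 1932 = 12P, so P = 161 and Y = 2512 − 4·161 = 1868.
Y = 1868 is above potential 1724; expectations adjust and SRAS shifts left until Y = 1724.
Long run: on the new AD curve, 1724 = 2512 − 4P gives P = 197.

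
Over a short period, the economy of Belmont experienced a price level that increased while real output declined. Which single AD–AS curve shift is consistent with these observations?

P rose and Y fell. An AD shift moves P and Y in the same direction; an SRAS shift moves them in opposite directions.
Here P and Y moved in opposite directions, so the SRAS curve shifted.
Since Y fell, SRAS shifted left.

SRAS shifted left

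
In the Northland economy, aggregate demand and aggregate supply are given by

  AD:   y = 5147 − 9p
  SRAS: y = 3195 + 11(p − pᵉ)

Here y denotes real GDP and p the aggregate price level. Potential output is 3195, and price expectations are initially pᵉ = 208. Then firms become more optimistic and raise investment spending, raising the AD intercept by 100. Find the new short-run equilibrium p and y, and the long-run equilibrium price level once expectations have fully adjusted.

AD shifts right: new AD is y = 5247 − 9p. With pᵉ = 208, SRAS is y = 907 + 11p.
Short run: 5247 − 9p = 907 + 11p gives 4340 = 20p, so p = 217 and y = 5247 − 9·217 = 3294.
y = 3294 is above potential 3195; expectations adjust and SRAS shifts left until y = 3195.
Long run: on the new AD curve, 3195 = 5247 − 9p gives p = 228.

Short run: p = 217, y = 3294. Long run: p = 228.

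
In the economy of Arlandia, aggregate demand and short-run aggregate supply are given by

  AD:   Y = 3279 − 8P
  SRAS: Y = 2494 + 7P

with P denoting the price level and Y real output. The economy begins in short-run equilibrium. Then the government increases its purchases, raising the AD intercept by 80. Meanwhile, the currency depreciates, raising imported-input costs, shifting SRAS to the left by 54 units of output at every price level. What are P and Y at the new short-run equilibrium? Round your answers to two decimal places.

P = 61.27, Y = 2868.87

After both shocks: AD is Y = 3359 − 8P and SRAS is Y = 2440 + 7P.
Setting them equal: 919 = 15P, so P = 61.27.
Substituting into AD, Y = 2868.87.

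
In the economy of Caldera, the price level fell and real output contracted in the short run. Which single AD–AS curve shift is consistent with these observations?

P fell and Y fell. An AD shift moves P and Y in the same direction; an SRAS shift moves them in opposite directions.
Here P and Y moved in the same direction, so the AD curve shifted.
Since Y fell, AD shifted left.

AD shifted left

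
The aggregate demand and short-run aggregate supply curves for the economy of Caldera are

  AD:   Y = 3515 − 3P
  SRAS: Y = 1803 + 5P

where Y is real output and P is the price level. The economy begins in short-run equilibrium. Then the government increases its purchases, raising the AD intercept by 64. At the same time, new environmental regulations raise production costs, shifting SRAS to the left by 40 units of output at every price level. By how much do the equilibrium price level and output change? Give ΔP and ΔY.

After both shocks: AD is Y = 3579 − 3P and SRAS is Y = 1763 + 5P.
Setting them equal: 1816 = 8P, so P = 227.
Y = 3579 − 3·227 = 2898.
Initially P = 214, Y = 2873, so ΔP = +13 and ΔY = +25.

ΔP = +13, ΔY = +25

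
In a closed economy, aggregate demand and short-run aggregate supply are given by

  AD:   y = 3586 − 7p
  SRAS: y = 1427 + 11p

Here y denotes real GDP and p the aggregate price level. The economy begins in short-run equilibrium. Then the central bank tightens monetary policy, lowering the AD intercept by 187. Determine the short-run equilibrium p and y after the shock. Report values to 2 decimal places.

This is a negative demand shock: AD shifts left.
New AD: y = 3399 − 7p.
Set AD = SRAS: 3399 − 7p = 1427 + 11p, so 1972 = 18p and p = 109.56.
Substituting into AD, y = 2632.11.

p = 109.56, y = 2632.11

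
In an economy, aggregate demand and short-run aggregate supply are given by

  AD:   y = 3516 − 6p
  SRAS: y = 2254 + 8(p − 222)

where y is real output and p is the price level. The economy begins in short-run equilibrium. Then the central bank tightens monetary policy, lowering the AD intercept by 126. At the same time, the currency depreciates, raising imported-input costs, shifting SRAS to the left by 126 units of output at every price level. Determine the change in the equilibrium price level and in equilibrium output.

After both shocks: AD is y = 3390 − 6p and SRAS is y = 352 + 8p.
Setting them equal: 3038 = 14p, so p = 217.
y = 3390 − 6·217 = 2088.
Initially p = 217, y = 2214, so Δp = +0 and Δy = -126.

Δp = +0, Δy = -126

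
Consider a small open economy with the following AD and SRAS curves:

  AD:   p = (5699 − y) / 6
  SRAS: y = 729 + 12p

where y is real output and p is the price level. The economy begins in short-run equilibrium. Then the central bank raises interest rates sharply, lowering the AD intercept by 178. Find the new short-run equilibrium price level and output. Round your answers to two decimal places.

p = 266.22, y = 3923.67

This is a negative demand shock: AD shifts left.
New AD: y = 5521 − 6p.
Set AD = SRAS: 5521 − 6p = 729 + 12p, so 4792 = 18p and p = 266.22.
Substituting into AD, y = 3923.67.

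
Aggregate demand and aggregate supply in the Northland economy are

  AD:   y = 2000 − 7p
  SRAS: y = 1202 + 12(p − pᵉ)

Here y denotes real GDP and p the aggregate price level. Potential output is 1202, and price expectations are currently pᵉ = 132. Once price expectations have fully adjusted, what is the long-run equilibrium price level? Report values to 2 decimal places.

Long-run p = 114.00

Short run: with pᵉ = 132, SRAS is y = 12p − 382. Setting AD = SRAS gives 2382 = 19p, so p = 125.37 and y = 2000 − 7p = 1122.42.
Output 1122.42 is below potential 1202, so over time expected prices fall and SRAS shifts right until y returns to 1202.
Long run: y = 1202 on the AD curve gives 1202 = 2000 − 7p, so p = 114.00.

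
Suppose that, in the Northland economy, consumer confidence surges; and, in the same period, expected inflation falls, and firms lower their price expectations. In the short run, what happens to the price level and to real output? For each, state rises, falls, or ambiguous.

The first event is a positive demand shock: AD shifts right, which by itself pushes P up and Y up.
The second is a favourable supply shock: SRAS shifts right, which by itself pushes P down and Y up.
The two shocks push P in opposite directions, so the effect on P is ambiguous. Both shocks push Y up, so Y rises.

Price level: ambiguous; output: rises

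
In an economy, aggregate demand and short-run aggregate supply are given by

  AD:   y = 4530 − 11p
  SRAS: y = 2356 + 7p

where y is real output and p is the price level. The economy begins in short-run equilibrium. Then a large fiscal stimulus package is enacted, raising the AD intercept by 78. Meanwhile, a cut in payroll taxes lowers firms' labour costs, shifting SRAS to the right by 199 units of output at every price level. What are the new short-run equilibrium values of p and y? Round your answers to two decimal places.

p = 114.06, y = 3353.39

After both shocks: AD is y = 4608 − 11p and SRAS is y = 2555 + 7p.
Setting them equal: 2053 = 18p, so p = 114.06.
Substituting into AD, y = 3353.39.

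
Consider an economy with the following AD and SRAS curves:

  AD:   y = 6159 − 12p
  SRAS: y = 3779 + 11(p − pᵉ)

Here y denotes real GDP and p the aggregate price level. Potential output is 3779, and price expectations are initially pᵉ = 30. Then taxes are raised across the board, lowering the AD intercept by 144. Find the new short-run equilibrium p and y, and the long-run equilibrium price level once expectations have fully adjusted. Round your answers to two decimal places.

Short run: p = 111.57, y = 4676.22. Long run: p = 186.33.

AD shifts left: new AD is y = 6015 − 12p. With pᵉ = 30, SRAS is y = 3449 + 11p.
Short run: 6015 − 12p = 3449 + 11p gives 2566 = 23p, so p = 111.57 and y = 6015 − 12p = 4676.22.
y = 4676.22 is above potential 3779; expectations adjust and SRAS shifts left until y = 3779.
Long run: on the new AD curve, 3779 = 6015 − 12p gives p = 186.33.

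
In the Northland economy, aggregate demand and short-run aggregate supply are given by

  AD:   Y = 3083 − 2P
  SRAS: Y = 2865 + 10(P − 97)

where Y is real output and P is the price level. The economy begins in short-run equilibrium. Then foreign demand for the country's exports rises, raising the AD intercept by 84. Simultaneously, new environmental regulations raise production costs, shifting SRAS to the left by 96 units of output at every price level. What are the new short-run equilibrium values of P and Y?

P = 114, Y = 2939

After both shocks: AD is Y = 3167 − 2P and SRAS is Y = 1799 + 10P.
Setting them equal: 1368 = 12P, so P = 114.
Y = 3167 − 2·114 = 2939.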